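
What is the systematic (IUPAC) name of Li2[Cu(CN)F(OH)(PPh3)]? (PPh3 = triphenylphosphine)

lithium cyanofluorohydroxo(triphenylphosphine)cuprate(I)

The 2 lithium counter-ions carry a total charge of +2, so each complex ion is 2−.
Ligand charges: 1×cyano (-1 each), 1×fluoro (-1 each), 1×hydroxo (-1 each), 1×triphenylphosphine (neutral); total -3. So Cu + (-3) = 2−, giving Cu = +1.
The complex ion is anionic, so copper takes the -ate form cuprate(I).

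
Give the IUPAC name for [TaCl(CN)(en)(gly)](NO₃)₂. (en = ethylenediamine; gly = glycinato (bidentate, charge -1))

The 2 nitrate counter-ions carry a total charge of -2, so each complex ion is 2+.
Ligand charges: 1×ethylenediamine (neutral), 1×glycinato (-1 each), 1×chloro (-1 each), 1×cyano (-1 each); total -3. So Ta + (-3) = 2+, giving Ta = +5.
Ligands are named alphabetically: chloro before cyano before ethylenediamine before glycinato.

chlorocyano(ethylenediamine)(glycinato)tantalum(V) nitrate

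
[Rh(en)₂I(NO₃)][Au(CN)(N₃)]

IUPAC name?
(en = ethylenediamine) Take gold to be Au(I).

Au is given as +1; the anion's ligand charges sum to -2, so the complex anion is 1−.
A 1:1 salt means the cation carries the equal and opposite charge, 1+.
Cation: ligand charges sum to -2; for the ion to be 1+, Rh = +3.

bis(ethylenediamine)iodonitratorhodium(III) azidocyanoaurate(I)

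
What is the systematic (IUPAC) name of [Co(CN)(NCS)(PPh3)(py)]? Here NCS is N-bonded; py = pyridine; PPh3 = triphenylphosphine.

There is no counter-ion, so the complex is neutral overall.
Ligand charges: 1×isothiocyanato (-1 each), 1×pyridine (neutral), 1×cyano (-1 each), 1×triphenylphosphine (neutral); total -2. So Co + (-2) = 0, giving Co = +2.
Ligands are named alphabetically: cyano before isothiocyanato before pyridine before triphenylphosphine.

cyanoisothiocyanato(pyridine)(triphenylphosphine)cobalt(II)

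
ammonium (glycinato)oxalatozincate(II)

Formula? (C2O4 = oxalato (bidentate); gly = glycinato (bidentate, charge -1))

NH4[Zn(C2O4)(gly)]

Ligands: 1 oxalato (C2O4, -2), 1 glycinato (gly, -1). Ligand charge sum = -3.
Charge balance with ammonium (+1) requires 1 complex ion per 1 ammonium.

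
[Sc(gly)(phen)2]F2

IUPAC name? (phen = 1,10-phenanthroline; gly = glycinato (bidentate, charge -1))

(glycinato)bis(1,10-phenanthroline)scandium(III) fluoride

The 2 fluoride counter-ions carry a total charge of -2, so each complex ion is 2+.
Ligand charges: 2×1,10-phenanthroline (neutral), 1×glycinato (-1 each); total -1. So Sc + (-1) = 2+, giving Sc = +3.
Ligands are named alphabetically: glycinato before phenanthroline.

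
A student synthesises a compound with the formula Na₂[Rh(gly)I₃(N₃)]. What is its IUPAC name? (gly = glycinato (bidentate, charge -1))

sodium azido(glycinato)triiodorhodate(III)

The 2 sodium counter-ions carry a total charge of +2, so each complex ion is 2−.
Ligand charges: 1×azido (-1 each), 3×iodo (-1 each), 1×glycinato (-1 each); total -5. So Rh + (-5) = 2−, giving Rh = +3.
The complex ion is anionic, so rhodium takes the -ate form rhodate(III).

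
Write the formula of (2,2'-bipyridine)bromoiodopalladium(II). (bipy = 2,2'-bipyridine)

[Pd(bipy)BrI]

Ligands: 1 iodo (I, -1), 1 bromo (Br, -1), 1 2,2'-bipyridine (bipy, neutral). Ligand charge sum = -2.
With Pd in oxidation state +2, the complex ion is [Pd...].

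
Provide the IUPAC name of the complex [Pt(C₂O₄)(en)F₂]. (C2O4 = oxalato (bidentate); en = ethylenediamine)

There is no counter-ion, so the complex is neutral overall.
Ligand charges: 2×fluoro (-1 each), 1×oxalato (-2 each), 1×ethylenediamine (neutral); total -4. So Pt + (-4) = 0, giving Pt = +4.
Ligands are named alphabetically: ethylenediamine before fluoro before oxalato.

(ethylenediamine)difluorooxalatoplatinum(IV)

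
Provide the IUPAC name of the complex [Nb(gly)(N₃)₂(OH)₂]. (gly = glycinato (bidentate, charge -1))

diazido(glycinato)dihydroxoniobium(V)

There is no counter-ion, so the complex is neutral overall.
Ligand charges: 1×glycinato (-1 each), 2×hydroxo (-1 each), 2×azido (-1 each); total -5. So Nb + (-5) = 0, giving Nb = +5.
Ligands are named alphabetically: azido before glycinato before hydroxo.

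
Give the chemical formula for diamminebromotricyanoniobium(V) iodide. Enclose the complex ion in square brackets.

Ligands: 1 bromo (Br, -1), 2 ammine (NH3, neutral), 3 cyano (CN, -1). Ligand charge sum = -4.
With Nb in oxidation state +5, the complex ion is [Nb...]^1+.
Charge balance with iodide (-1) requires 1 complex ion per 1 iodide.

[NbBr(CN)3(NH3)2]I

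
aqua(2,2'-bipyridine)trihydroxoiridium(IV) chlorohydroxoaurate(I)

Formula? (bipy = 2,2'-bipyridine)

[Ir(bipy)(H2O)(OH)3][AuCl(OH)]

Cation [Ir…]: ligand charges -3, Ir(IV) ⇒ ion charge 1+.
Anion [Au…]: ligand charges -2, Au(I) ⇒ ion charge 1−.
One 1+ cation balances one 1− anion.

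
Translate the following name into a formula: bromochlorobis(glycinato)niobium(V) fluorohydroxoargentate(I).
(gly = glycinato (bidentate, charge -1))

[NbBrCl(gly)2][AgF(OH)]

Cation [Nb…]: ligand charges -4, Nb(V) ⇒ ion charge 1+.
Anion [Ag…]: ligand charges -2, Ag(I) ⇒ ion charge 1−.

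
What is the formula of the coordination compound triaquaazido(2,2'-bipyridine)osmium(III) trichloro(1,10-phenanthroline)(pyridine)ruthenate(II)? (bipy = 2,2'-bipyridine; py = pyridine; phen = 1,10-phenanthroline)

Cation [Os…]: ligand charges -1, Os(III) ⇒ ion charge 2+.
Anion [Ru…]: ligand charges -3, Ru(II) ⇒ ion charge 1−.
One 2+ cation requires 2 of the 1− anion.

[Os(bipy)(H2O)3(N3)][RuCl3(phen)(py)]2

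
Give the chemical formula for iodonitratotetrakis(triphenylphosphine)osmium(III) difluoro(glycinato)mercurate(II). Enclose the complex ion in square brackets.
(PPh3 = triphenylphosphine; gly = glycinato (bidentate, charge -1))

Cation [Os…]: ligand charges -2, Os(III) ⇒ ion charge 1+.
Anion [Hg…]: ligand charges -3, Hg(II) ⇒ ion charge 1−.
One 1+ cation balances one 1− anion.

[OsI(NO3)(PPh3)4][HgF2(gly)]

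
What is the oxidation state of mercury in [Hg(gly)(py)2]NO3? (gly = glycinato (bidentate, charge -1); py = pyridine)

1 nitrate outside the brackets (-1 each) → the complex ion is 1+.
Ligand charges: 1×gly = -1; 2×py neutral; sum -1.
Hg + (-1) = 1+ ⇒ Hg is +2.

+2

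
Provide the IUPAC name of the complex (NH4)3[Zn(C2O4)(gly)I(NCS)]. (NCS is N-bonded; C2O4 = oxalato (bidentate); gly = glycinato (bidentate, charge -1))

ammonium (glycinato)iodoisothiocyanatooxalatozincate(II)

The 3 ammonium counter-ions carry a total charge of +3, so each complex ion is 3−.
Ligand charges: 1×isothiocyanato (-1 each), 1×oxalato (-2 each), 1×iodo (-1 each), 1×glycinato (-1 each); total -5. So Zn + (-5) = 3−, giving Zn = +2.
The complex ion is anionic, so zinc takes the -ate form zincate(II).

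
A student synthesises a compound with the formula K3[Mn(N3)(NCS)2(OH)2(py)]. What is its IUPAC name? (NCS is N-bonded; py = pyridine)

The 3 potassium counter-ions carry a total charge of +3, so each complex ion is 3−.
Ligand charges: 2×hydroxo (-1 each), 2×isothiocyanato (-1 each), 1×azido (-1 each), 1×pyridine (neutral); total -5. So Mn + (-5) = 3−, giving Mn = +2.
The complex ion is anionic, so manganese takes the -ate form manganate(II).

potassium azidodihydroxodiisothiocyanato(pyridine)manganate(II)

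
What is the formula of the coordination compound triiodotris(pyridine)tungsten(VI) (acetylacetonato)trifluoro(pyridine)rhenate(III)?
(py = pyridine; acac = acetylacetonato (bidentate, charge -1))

Cation [W…]: ligand charges -3, W(VI) ⇒ ion charge 3+.
Anion [Re…]: ligand charges -4, Re(III) ⇒ ion charge 1−.
One 3+ cation requires 3 of the 1− anion.

[WI3(py)3][Re(acac)F3(py)]3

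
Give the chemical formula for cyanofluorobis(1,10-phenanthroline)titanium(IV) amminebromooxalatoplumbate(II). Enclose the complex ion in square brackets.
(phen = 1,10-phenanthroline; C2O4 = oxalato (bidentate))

[Ti(CN)F(phen)2][PbBr(C2O4)(NH3)]2

Cation [Ti…]: ligand charges -2, Ti(IV) ⇒ ion charge 2+.
Anion [Pb…]: ligand charges -3, Pb(II) ⇒ ion charge 1−.
One 2+ cation requires 2 of the 1− anion.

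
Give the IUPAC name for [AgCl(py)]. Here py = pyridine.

There is no counter-ion, so the complex is neutral overall.
Ligand charges: 1×chloro (-1 each), 1×pyridine (neutral); total -1. So Ag + (-1) = 0, giving Ag = +1.
Ligands are named alphabetically: chloro before pyridine.

chloro(pyridine)silver(I)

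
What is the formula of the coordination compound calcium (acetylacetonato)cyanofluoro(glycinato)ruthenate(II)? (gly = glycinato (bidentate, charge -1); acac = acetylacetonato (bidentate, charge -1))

Ligands: 1 glycinato (gly, -1), 1 fluoro (F, -1), 1 acetylacetonato (acac, -1), 1 cyano (CN, -1). Ligand charge sum = -4.
With Ru in oxidation state +2, the complex ion is [Ru...]^2−.
Charge balance with calcium (+2) requires 1 complex ion per 1 calcium.

Ca[Ru(acac)(CN)F(gly)]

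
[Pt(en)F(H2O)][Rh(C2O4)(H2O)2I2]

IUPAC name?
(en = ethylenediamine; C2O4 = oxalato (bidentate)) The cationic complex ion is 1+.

aqua(ethylenediamine)fluoroplatinum(II) diaquadiiodooxalatorhodate(III)

Both ions are complex: the cation is named first with the plain metal name, the anion second with the -ate form; each ion's ligands are alphabetised independently.
The complex cation is given as 1+; its ligand charges sum to -1, so Pt = +2.
A 1:1 salt means the anion carries the equal and opposite charge, 1−.
Anion: ligand charges sum to -4; for the ion to be 1−, Rh = +3.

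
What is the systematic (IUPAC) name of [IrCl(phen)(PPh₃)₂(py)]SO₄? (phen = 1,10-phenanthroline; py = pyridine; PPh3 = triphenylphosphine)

The 1 sulfate counter-ion carries a total charge of -2, so each complex ion is 2+.
Ligand charges: 1×1,10-phenanthroline (neutral), 1×chloro (-1 each), 1×pyridine (neutral), 2×triphenylphosphine (neutral); total -1. So Ir + (-1) = 2+, giving Ir = +3.
Ligands are named alphabetically: chloro before phenanthroline before pyridine before triphenylphosphine.

chloro(1,10-phenanthroline)(pyridine)bis(triphenylphosphine)iridium(III) sulfate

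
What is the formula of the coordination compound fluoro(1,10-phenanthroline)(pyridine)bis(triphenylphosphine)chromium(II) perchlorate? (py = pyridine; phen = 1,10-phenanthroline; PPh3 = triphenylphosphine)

Ligands: 1 fluoro (F, -1), 1 pyridine (py, neutral), 1 1,10-phenanthroline (phen, neutral), 2 triphenylphosphine (PPh3, neutral). Ligand charge sum = -1.
With Cr in oxidation state +2, the complex ion is [Cr...]^1+.
Charge balance with perchlorate (-1) requires 1 complex ion per 1 perchlorate.

[CrF(phen)(PPh3)2(py)]ClO4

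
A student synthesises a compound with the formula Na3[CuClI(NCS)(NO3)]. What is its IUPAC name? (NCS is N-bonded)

sodium chloroiodoisothiocyanatonitratocuprate(I)

The 3 sodium counter-ions carry a total charge of +3, so each complex ion is 3−.
Ligand charges: 1×isothiocyanato (-1 each), 1×chloro (-1 each), 1×nitrato (-1 each), 1×iodo (-1 each); total -4. So Cu + (-4) = 3−, giving Cu = +1.
The complex ion is anionic, so copper takes the -ate form cuprate(I).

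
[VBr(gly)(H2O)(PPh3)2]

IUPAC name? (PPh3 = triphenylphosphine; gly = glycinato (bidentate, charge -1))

There is no counter-ion, so the complex is neutral overall.
Ligand charges: 1×aqua (neutral), 1×bromo (-1 each), 2×triphenylphosphine (neutral), 1×glycinato (-1 each); total -2. So V + (-2) = 0, giving V = +2.
Ligands are named alphabetically: aqua before bromo before glycinato before triphenylphosphine.

aquabromo(glycinato)bis(triphenylphosphine)vanadium(II)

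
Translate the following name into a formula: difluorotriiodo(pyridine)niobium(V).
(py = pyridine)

[NbF2I3(py)]

Ligands: 2 fluoro (F, -1), 1 pyridine (py, neutral), 3 iodo (I, -1). Ligand charge sum = -5.
With Nb in oxidation state +5, the complex ion is [Nb...].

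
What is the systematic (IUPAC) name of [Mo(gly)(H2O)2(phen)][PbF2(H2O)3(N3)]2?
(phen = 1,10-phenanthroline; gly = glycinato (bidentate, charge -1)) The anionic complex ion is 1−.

Both ions are complex: the cation is named first with the plain metal name, the anion second with the -ate form; each ion's ligands are alphabetised independently.
The complex anion is given as 1−; its ligand charges sum to -3, so Pb = +2.
With 2 anions per cation, the cation must be 2×1 = 2+.
Cation: ligand charges sum to -1; for the ion to be 2+, Mo = +3.

diaqua(glycinato)(1,10-phenanthroline)molybdenum(III) triaquaazidodifluoroplumbate(II)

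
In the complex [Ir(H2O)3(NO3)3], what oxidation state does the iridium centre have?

No counter-ion: the bracketed complex is neutral.
Ligand charges: 3×NO3 = -3; 3×H2O neutral; sum -3.
Ir + (-3) = 0 ⇒ Ir is +3.

+3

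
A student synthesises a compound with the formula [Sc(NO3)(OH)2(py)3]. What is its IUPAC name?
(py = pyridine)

There is no counter-ion, so the complex is neutral overall.
Ligand charges: 3×pyridine (neutral), 2×hydroxo (-1 each), 1×nitrato (-1 each); total -3. So Sc + (-3) = 0, giving Sc = +3.
Ligands are named alphabetically: hydroxo before nitrato before pyridine.

dihydroxonitratotris(pyridine)scandium(III)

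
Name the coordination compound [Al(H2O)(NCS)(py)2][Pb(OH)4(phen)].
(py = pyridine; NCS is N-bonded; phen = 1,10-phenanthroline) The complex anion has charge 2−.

aquaisothiocyanatobis(pyridine)aluminium(III) tetrahydroxo(1,10-phenanthroline)plumbate(II)

Both ions are complex: the cation is named first with the plain metal name, the anion second with the -ate form; each ion's ligands are alphabetised independently.
The complex anion is given as 2−; its ligand charges sum to -4, so Pb = +2.
A 1:1 salt means the cation carries the equal and opposite charge, 2+.
Cation: ligand charges sum to -1; for the ion to be 2+, Al = +3.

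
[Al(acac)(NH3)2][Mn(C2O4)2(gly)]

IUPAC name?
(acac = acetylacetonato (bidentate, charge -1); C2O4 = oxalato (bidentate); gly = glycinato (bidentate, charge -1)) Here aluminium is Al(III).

Both ions are complex: the cation is named first with the plain metal name, the anion second with the -ate form; each ion's ligands are alphabetised independently.
Al is given as +3; the cation's ligand charges sum to -1, so the complex cation is 2+.
A 1:1 salt means the anion carries the equal and opposite charge, 2−.
Anion: ligand charges sum to -5; for the ion to be 2−, Mn = +3.

(acetylacetonato)diamminealuminium(III) (glycinato)dioxalatomanganate(III)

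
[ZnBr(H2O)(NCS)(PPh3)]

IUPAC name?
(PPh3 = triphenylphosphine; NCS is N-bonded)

aquabromoisothiocyanato(triphenylphosphine)zinc(II)

There is no counter-ion, so the complex is neutral overall.
Ligand charges: 1×triphenylphosphine (neutral), 1×aqua (neutral), 1×bromo (-1 each), 1×isothiocyanato (-1 each); total -2. So Zn + (-2) = 0, giving Zn = +2.
Ligands are named alphabetically: aqua before bromo before isothiocyanato before triphenylphosphine.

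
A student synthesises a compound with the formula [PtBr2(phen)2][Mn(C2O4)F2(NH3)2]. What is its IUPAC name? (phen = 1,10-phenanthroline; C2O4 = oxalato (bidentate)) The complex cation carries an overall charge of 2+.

Both ions are complex: the cation is named first with the plain metal name, the anion second with the -ate form; each ion's ligands are alphabetised independently.
The complex cation is given as 2+; its ligand charges sum to -2, so Pt = +4.
A 1:1 salt means the anion carries the equal and opposite charge, 2−.
Anion: ligand charges sum to -4; for the ion to be 2−, Mn = +2.

dibromobis(1,10-phenanthroline)platinum(IV) diamminedifluorooxalatomanganate(II)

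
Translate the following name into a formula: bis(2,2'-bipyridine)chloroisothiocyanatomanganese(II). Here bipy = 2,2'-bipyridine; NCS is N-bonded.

Ligands: 2 2,2'-bipyridine (bipy, neutral), 1 isothiocyanato (NCS, -1), 1 chloro (Cl, -1). Ligand charge sum = -2.
With Mn in oxidation state +2, the complex ion is [Mn...].

[Mn(bipy)2Cl(NCS)]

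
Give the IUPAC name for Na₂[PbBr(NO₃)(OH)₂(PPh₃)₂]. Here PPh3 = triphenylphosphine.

The 2 sodium counter-ions carry a total charge of +2, so each complex ion is 2−.
Ligand charges: 2×hydroxo (-1 each), 1×bromo (-1 each), 1×nitrato (-1 each), 2×triphenylphosphine (neutral); total -4. So Pb + (-4) = 2−, giving Pb = +2.
Ligands are named alphabetically: bromo before hydroxo before nitrato before triphenylphosphine.
The complex ion is anionic, so lead takes the -ate form plumbate(II).

sodium bromodihydroxonitratobis(triphenylphosphine)plumbate(II)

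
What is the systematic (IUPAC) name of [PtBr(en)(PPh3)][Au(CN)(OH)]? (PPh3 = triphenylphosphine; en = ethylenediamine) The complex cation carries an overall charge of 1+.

Both ions are complex: the cation is named first with the plain metal name, the anion second with the -ate form; each ion's ligands are alphabetised independently.
The complex cation is given as 1+; its ligand charges sum to -1, so Pt = +2.
A 1:1 salt means the anion carries the equal and opposite charge, 1−.
Anion: ligand charges sum to -2; for the ion to be 1−, Au = +1.

bromo(ethylenediamine)(triphenylphosphine)platinum(II) cyanohydroxoaurate(I)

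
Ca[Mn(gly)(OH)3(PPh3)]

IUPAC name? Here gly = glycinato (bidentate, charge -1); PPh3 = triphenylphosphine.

The 1 calcium counter-ion carries a total charge of +2, so each complex ion is 2−.
Ligand charges: 3×hydroxo (-1 each), 1×glycinato (-1 each), 1×triphenylphosphine (neutral); total -4. So Mn + (-4) = 2−, giving Mn = +2.
The complex ion is anionic, so manganese takes the -ate form manganate(II).

calcium (glycinato)trihydroxo(triphenylphosphine)manganate(II)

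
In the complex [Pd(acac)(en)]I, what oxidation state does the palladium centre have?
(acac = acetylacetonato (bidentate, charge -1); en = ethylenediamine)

1 iodide outside the brackets (-1 each) → the complex ion is 1+.
Ligand charges: 1×acac = -1; 1×en neutral; sum -1.
Pd + (-1) = 1+ ⇒ Pd is +2.

+2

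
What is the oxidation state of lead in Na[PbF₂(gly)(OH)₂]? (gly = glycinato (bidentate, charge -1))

+4

1 sodium outside the brackets (+1 each) → the complex ion is 1−.
Ligand charges: 1×gly = -1; 2×F = -2; 2×OH = -2; sum -5.
Pb + (-5) = 1− ⇒ Pb is +4.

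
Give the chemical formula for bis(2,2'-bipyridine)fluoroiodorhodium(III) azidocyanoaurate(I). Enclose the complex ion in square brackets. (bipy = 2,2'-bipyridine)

Cation [Rh…]: ligand charges -2, Rh(III) ⇒ ion charge 1+.
Anion [Au…]: ligand charges -2, Au(I) ⇒ ion charge 1−.
One 1+ cation balances one 1− anion.

[Rh(bipy)2FI][Au(CN)(N3)]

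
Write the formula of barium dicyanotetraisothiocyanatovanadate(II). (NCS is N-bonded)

Ba2[V(CN)2(NCS)4]

Ligands: 2 cyano (CN, -1), 4 isothiocyanato (NCS, -1). Ligand charge sum = -6.
With V in oxidation state +2, the complex ion is [V...]^4−.
Charge balance with barium (+2) requires 1 complex ion per 2 barium.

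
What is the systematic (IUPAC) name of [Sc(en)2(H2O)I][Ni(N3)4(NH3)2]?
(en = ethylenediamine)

Both ions are complex: the cation is named first with the plain metal name, the anion second with the -ate form; each ion's ligands are alphabetised independently.
Scandium is always +3 in its complexes; the cation's ligand charges sum to -1, so the complex cation is 2+.
A 1:1 salt means the anion carries the equal and opposite charge, 2−.
Anion: ligand charges sum to -4; for the ion to be 2−, Ni = +2.

aquabis(ethylenediamine)iodoscandium(III) diamminetetraazidonickelate(II)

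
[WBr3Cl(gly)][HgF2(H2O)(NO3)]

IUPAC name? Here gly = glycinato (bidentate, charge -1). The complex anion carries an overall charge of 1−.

The complex anion is given as 1−; its ligand charges sum to -3, so Hg = +2.
A 1:1 salt means the cation carries the equal and opposite charge, 1+.
Cation: ligand charges sum to -5; for the ion to be 1+, W = +6.

tribromochloro(glycinato)tungsten(VI) aquadifluoronitratomercurate(II)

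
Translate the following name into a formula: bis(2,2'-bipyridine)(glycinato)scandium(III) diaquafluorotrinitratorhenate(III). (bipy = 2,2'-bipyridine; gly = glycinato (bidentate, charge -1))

Cation [Sc…]: ligand charges -1, Sc(III) ⇒ ion charge 2+.
Anion [Re…]: ligand charges -4, Re(III) ⇒ ion charge 1−.

[Sc(bipy)2(gly)][ReF(H2O)2(NO3)3]2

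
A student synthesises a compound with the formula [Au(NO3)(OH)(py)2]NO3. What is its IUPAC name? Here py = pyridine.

The 1 nitrate counter-ion carries a total charge of -1, so each complex ion is 1+.
Ligand charges: 1×nitrato (-1 each), 1×hydroxo (-1 each), 2×pyridine (neutral); total -2. So Au + (-2) = 1+, giving Au = +3.
Ligands are named alphabetically: hydroxo before nitrato before pyridine.

hydroxonitratobis(pyridine)gold(III) nitrate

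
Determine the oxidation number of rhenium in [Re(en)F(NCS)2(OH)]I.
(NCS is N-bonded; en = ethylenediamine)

+5

1 iodide outside the brackets (-1 each) → the complex ion is 1+.
Ligand charges: 2×NCS = -2; 1×F = -1; 1×OH = -1; 1×en neutral; sum -4.
Re + (-4) = 1+ ⇒ Re is +5.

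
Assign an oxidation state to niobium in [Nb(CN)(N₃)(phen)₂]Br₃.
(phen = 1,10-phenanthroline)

3 bromide outside the brackets (-1 each) → the complex ion is 3+.
Ligand charges: 1×N3 = -1; 1×CN = -1; 2×phen neutral; sum -2.
Nb + (-2) = 3+ ⇒ Nb is +5.

+5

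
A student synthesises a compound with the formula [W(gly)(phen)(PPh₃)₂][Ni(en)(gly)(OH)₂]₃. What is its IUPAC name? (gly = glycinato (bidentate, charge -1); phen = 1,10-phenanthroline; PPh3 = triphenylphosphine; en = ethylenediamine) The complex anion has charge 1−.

(glycinato)(1,10-phenanthroline)bis(triphenylphosphine)tungsten(IV) (ethylenediamine)(glycinato)dihydroxonickelate(II)

The complex anion is given as 1−; its ligand charges sum to -3, so Ni = +2.
With 3 anions per cation, the cation must be 3×1 = 3+.
Cation: ligand charges sum to -1; for the ion to be 3+, W = +4.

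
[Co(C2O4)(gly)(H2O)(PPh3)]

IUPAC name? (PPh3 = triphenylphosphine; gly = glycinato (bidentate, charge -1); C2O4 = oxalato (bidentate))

aqua(glycinato)oxalato(triphenylphosphine)cobalt(III)

There is no counter-ion, so the complex is neutral overall.
Ligand charges: 1×triphenylphosphine (neutral), 1×glycinato (-1 each), 1×oxalato (-2 each), 1×aqua (neutral); total -3. So Co + (-3) = 0, giving Co = +3.
Ligands are named alphabetically: aqua before glycinato before oxalato before triphenylphosphine.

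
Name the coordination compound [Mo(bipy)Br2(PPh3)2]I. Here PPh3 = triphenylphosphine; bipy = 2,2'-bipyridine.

(2,2'-bipyridine)dibromobis(triphenylphosphine)molybdenum(III) iodide

The 1 iodide counter-ion carries a total charge of -1, so each complex ion is 1+.
Ligand charges: 2×triphenylphosphine (neutral), 1×2,2'-bipyridine (neutral), 2×bromo (-1 each); total -2. So Mo + (-2) = 1+, giving Mo = +3.
Ligands are named alphabetically: bipyridine before bromo before triphenylphosphine.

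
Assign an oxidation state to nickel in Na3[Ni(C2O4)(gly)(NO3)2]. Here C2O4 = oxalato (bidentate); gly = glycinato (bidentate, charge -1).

3 sodium outside the brackets (+1 each) → the complex ion is 3−.
Ligand charges: 2×NO3 = -2; 1×C2O4 = -2; 1×gly = -1; sum -5.
Ni + (-5) = 3− ⇒ Ni is +2.

+2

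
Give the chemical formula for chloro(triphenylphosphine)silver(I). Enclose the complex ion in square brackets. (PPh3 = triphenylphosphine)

Ligands: 1 triphenylphosphine (PPh3, neutral), 1 chloro (Cl, -1). Ligand charge sum = -1.
With Ag in oxidation state +1, the complex ion is [Ag...].

[AgCl(PPh3)]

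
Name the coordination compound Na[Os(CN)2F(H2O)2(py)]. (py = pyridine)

The 1 sodium counter-ion carries a total charge of +1, so each complex ion is 1−.
Ligand charges: 2×aqua (neutral), 1×pyridine (neutral), 2×cyano (-1 each), 1×fluoro (-1 each); total -3. So Os + (-3) = 1−, giving Os = +2.
The complex ion is anionic, so osmium takes the -ate form osmate(II).

sodium diaquadicyanofluoro(pyridine)osmate(II)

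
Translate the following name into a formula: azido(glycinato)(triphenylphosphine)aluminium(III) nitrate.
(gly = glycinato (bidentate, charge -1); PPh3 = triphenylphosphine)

[Al(gly)(N3)(PPh3)]NO3

Ligands: 1 azido (N3, -1), 1 glycinato (gly, -1), 1 triphenylphosphine (PPh3, neutral). Ligand charge sum = -2.
With Al in oxidation state +3, the complex ion is [Al...]^1+.
Charge balance with nitrate (-1) requires 1 complex ion per 1 nitrate.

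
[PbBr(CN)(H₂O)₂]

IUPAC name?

There is no counter-ion, so the complex is neutral overall.
Ligand charges: 1×bromo (-1 each), 1×cyano (-1 each), 2×aqua (neutral); total -2. So Pb + (-2) = 0, giving Pb = +2.
Ligands are named alphabetically: aqua before bromo before cyano.

diaquabromocyanolead(II)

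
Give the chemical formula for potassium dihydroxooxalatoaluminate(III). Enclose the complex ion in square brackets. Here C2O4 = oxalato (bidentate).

Ligands: 1 oxalato (C2O4, -2), 2 hydroxo (OH, -1). Ligand charge sum = -4.
With Al in oxidation state +3, the complex ion is [Al...]^1−.
Charge balance with potassium (+1) requires 1 complex ion per 1 potassium.

K[Al(C2O4)(OH)2]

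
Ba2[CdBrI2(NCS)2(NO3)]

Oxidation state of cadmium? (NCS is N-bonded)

+2

2 barium outside the brackets (+2 each) → the complex ion is 4−.
Ligand charges: 2×NCS = -2; 2×I = -2; 1×NO3 = -1; 1×Br = -1; sum -6.
Cd + (-6) = 4− ⇒ Cd is +2.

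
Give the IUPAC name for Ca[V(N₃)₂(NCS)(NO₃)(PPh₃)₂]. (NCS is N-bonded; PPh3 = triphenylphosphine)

calcium diazidoisothiocyanatonitratobis(triphenylphosphine)vanadate(II)

The 1 calcium counter-ion carries a total charge of +2, so each complex ion is 2−.
Ligand charges: 1×isothiocyanato (-1 each), 1×nitrato (-1 each), 2×triphenylphosphine (neutral), 2×azido (-1 each); total -4. So V + (-4) = 2−, giving V = +2.
The complex ion is anionic, so vanadium takes the -ate form vanadate(II).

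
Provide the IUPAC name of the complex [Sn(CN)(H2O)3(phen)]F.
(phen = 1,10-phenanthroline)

triaquacyano(1,10-phenanthroline)tin(II) fluoride

The 1 fluoride counter-ion carries a total charge of -1, so each complex ion is 1+.
Ligand charges: 3×aqua (neutral), 1×cyano (-1 each), 1×1,10-phenanthroline (neutral); total -1. So Sn + (-1) = 1+, giving Sn = +2.
Ligands are named alphabetically: aqua before cyano before phenanthroline.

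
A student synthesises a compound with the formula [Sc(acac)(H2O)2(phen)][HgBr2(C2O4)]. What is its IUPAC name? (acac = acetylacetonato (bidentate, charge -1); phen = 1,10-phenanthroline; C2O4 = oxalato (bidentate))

(acetylacetonato)diaqua(1,10-phenanthroline)scandium(III) dibromooxalatomercurate(II)

Scandium is always +3 in its complexes; the cation's ligand charges sum to -1, so the complex cation is 2+.
A 1:1 salt means the anion carries the equal and opposite charge, 2−.
Anion: ligand charges sum to -4; for the ion to be 2−, Hg = +2.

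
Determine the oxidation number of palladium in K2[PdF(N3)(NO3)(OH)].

2 potassium outside the brackets (+1 each) → the complex ion is 2−.
Ligand charges: 1×N3 = -1; 1×F = -1; 1×OH = -1; 1×NO3 = -1; sum -4.
Pd + (-4) = 2− ⇒ Pd is +2.

+2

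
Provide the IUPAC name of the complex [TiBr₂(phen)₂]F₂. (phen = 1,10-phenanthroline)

The 2 fluoride counter-ions carry a total charge of -2, so each complex ion is 2+.
Ligand charges: 2×1,10-phenanthroline (neutral), 2×bromo (-1 each); total -2. So Ti + (-2) = 2+, giving Ti = +4.
Ligands are named alphabetically: bromo before phenanthroline.

dibromobis(1,10-phenanthroline)titanium(IV) fluoride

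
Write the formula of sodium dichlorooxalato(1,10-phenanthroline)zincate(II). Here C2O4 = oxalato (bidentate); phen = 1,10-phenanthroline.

Na2[Zn(C2O4)Cl2(phen)]

Ligands: 1 oxalato (C2O4, -2), 2 chloro (Cl, -1), 1 1,10-phenanthroline (phen, neutral). Ligand charge sum = -4.
With Zn in oxidation state +2, the complex ion is [Zn...]^2−.
Charge balance with sodium (+1) requires 1 complex ion per 2 sodium.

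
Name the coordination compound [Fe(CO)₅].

pentacarbonyliron(0)

There is no counter-ion, so the complex is neutral overall.
Ligand charges: 5×carbonyl (neutral); total 0. So Fe + (0) = 0, giving Fe = 0.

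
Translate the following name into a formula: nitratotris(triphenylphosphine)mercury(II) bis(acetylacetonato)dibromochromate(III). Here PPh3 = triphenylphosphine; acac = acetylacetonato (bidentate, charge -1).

Cation [Hg…]: ligand charges -1, Hg(II) ⇒ ion charge 1+.
Anion [Cr…]: ligand charges -4, Cr(III) ⇒ ion charge 1−.
One 1+ cation balances one 1− anion.

[Hg(NO3)(PPh3)3][Cr(acac)2Br2]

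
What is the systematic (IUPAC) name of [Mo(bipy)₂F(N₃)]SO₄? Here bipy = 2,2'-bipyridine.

azidobis(2,2'-bipyridine)fluoromolybdenum(IV) sulfate

The 1 sulfate counter-ion carries a total charge of -2, so each complex ion is 2+.
Ligand charges: 1×azido (-1 each), 1×fluoro (-1 each), 2×2,2'-bipyridine (neutral); total -2. So Mo + (-2) = 2+, giving Mo = +4.
Ligands are named alphabetically: azido before bipyridine before fluoro.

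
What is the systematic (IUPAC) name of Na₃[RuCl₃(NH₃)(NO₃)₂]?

sodium amminetrichlorodinitratoruthenate(II)

The 3 sodium counter-ions carry a total charge of +3, so each complex ion is 3−.
Ligand charges: 2×nitrato (-1 each), 1×ammine (neutral), 3×chloro (-1 each); total -5. So Ru + (-5) = 3−, giving Ru = +2.
Ligands are named alphabetically: ammine before chloro before nitrato.
The complex ion is anionic, so ruthenium takes the -ate form ruthenate(II).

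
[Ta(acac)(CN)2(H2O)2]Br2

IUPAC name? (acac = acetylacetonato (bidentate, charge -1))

The 2 bromide counter-ions carry a total charge of -2, so each complex ion is 2+.
Ligand charges: 2×aqua (neutral), 2×cyano (-1 each), 1×acetylacetonato (-1 each); total -3. So Ta + (-3) = 2+, giving Ta = +5.
Ligands are named alphabetically: acetylacetonato before aqua before cyano.

(acetylacetonato)diaquadicyanotantalum(V) bromide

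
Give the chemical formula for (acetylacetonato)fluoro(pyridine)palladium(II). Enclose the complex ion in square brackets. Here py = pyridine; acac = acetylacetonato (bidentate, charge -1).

Ligands: 1 fluoro (F, -1), 1 pyridine (py, neutral), 1 acetylacetonato (acac, -1). Ligand charge sum = -2.
With Pd in oxidation state +2, the complex ion is [Pd...].

[Pd(acac)F(py)]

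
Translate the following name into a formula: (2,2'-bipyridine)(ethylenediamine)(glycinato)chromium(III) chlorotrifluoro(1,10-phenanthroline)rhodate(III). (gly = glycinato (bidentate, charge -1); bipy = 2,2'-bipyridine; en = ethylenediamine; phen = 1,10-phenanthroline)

Cation [Cr…]: ligand charges -1, Cr(III) ⇒ ion charge 2+.
Anion [Rh…]: ligand charges -4, Rh(III) ⇒ ion charge 1−.
One 2+ cation requires 2 of the 1− anion.

[Cr(bipy)(en)(gly)][RhClF3(phen)]2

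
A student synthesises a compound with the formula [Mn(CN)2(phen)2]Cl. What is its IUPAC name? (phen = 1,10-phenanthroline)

The 1 chloride counter-ion carries a total charge of -1, so each complex ion is 1+.
Ligand charges: 2×1,10-phenanthroline (neutral), 2×cyano (-1 each); total -2. So Mn + (-2) = 1+, giving Mn = +3.
Ligands are named alphabetically: cyano before phenanthroline.

dicyanobis(1,10-phenanthroline)manganese(III) chloride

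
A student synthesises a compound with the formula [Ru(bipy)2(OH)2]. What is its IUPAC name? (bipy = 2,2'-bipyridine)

There is no counter-ion, so the complex is neutral overall.
Ligand charges: 2×hydroxo (-1 each), 2×2,2'-bipyridine (neutral); total -2. So Ru + (-2) = 0, giving Ru = +2.
Ligands are named alphabetically: bipyridine before hydroxo.

bis(2,2'-bipyridine)dihydroxoruthenium(II)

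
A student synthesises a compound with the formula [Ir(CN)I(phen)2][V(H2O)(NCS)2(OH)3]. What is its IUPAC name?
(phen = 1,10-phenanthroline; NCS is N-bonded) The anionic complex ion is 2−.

cyanoiodobis(1,10-phenanthroline)iridium(IV) aquatrihydroxodiisothiocyanatovanadate(III)

The complex anion is given as 2−; its ligand charges sum to -5, so V = +3.
A 1:1 salt means the cation carries the equal and opposite charge, 2+.
Cation: ligand charges sum to -2; for the ion to be 2+, Ir = +4.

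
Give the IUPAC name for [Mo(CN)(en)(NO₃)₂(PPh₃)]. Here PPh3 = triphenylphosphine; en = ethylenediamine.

There is no counter-ion, so the complex is neutral overall.
Ligand charges: 2×nitrato (-1 each), 1×triphenylphosphine (neutral), 1×cyano (-1 each), 1×ethylenediamine (neutral); total -3. So Mo + (-3) = 0, giving Mo = +3.
Ligands are named alphabetically: cyano before ethylenediamine before nitrato before triphenylphosphine.

cyano(ethylenediamine)dinitrato(triphenylphosphine)molybdenum(III)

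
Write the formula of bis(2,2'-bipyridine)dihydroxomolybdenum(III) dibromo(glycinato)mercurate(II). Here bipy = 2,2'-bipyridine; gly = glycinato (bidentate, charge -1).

Cation [Mo…]: ligand charges -2, Mo(III) ⇒ ion charge 1+.
Anion [Hg…]: ligand charges -3, Hg(II) ⇒ ion charge 1−.
One 1+ cation balances one 1− anion.

[Mo(bipy)2(OH)2][HgBr2(gly)]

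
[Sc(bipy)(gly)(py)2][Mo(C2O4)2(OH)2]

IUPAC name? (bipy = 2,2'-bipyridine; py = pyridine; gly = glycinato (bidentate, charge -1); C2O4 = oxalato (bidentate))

Scandium is always +3 in its complexes; the cation's ligand charges sum to -1, so the complex cation is 2+.
A 1:1 salt means the anion carries the equal and opposite charge, 2−.
Anion: ligand charges sum to -6; for the ion to be 2−, Mo = +4.

(2,2'-bipyridine)(glycinato)bis(pyridine)scandium(III) dihydroxodioxalatomolybdate(IV)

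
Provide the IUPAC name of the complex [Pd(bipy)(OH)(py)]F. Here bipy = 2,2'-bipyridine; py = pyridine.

(2,2'-bipyridine)hydroxo(pyridine)palladium(II) fluoride

The 1 fluoride counter-ion carries a total charge of -1, so each complex ion is 1+.
Ligand charges: 1×2,2'-bipyridine (neutral), 1×hydroxo (-1 each), 1×pyridine (neutral); total -1. So Pd + (-1) = 1+, giving Pd = +2.
Ligands are named alphabetically: bipyridine before hydroxo before pyridine.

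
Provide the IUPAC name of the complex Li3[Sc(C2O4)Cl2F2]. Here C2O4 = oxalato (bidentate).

The 3 lithium counter-ions carry a total charge of +3, so each complex ion is 3−.
Ligand charges: 2×fluoro (-1 each), 2×chloro (-1 each), 1×oxalato (-2 each); total -6. So Sc + (-6) = 3−, giving Sc = +3.
The complex ion is anionic, so scandium takes the -ate form scandate(III).

lithium dichlorodifluorooxalatoscandate(III)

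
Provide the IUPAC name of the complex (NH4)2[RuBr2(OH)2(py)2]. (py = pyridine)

The 2 ammonium counter-ions carry a total charge of +2, so each complex ion is 2−.
Ligand charges: 2×bromo (-1 each), 2×pyridine (neutral), 2×hydroxo (-1 each); total -4. So Ru + (-4) = 2−, giving Ru = +2.
The complex ion is anionic, so ruthenium takes the -ate form ruthenate(II).

ammonium dibromodihydroxobis(pyridine)ruthenate(II)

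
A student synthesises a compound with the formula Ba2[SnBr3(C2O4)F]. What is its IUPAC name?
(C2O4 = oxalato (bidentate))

barium tribromofluorooxalatostannate(II)

The 2 barium counter-ions carry a total charge of +4, so each complex ion is 4−.
Ligand charges: 1×oxalato (-2 each), 3×bromo (-1 each), 1×fluoro (-1 each); total -6. So Sn + (-6) = 4−, giving Sn = +2.
The complex ion is anionic, so tin takes the -ate form stannate(II).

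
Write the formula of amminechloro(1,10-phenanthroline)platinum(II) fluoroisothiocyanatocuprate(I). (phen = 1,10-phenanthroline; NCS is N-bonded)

Cation [Pt…]: ligand charges -1, Pt(II) ⇒ ion charge 1+.
Anion [Cu…]: ligand charges -2, Cu(I) ⇒ ion charge 1−.
One 1+ cation balances one 1− anion.

[PtCl(NH3)(phen)][CuF(NCS)]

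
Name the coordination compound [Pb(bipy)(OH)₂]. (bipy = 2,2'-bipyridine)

(2,2'-bipyridine)dihydroxolead(II)

There is no counter-ion, so the complex is neutral overall.
Ligand charges: 1×2,2'-bipyridine (neutral), 2×hydroxo (-1 each); total -2. So Pb + (-2) = 0, giving Pb = +2.
Ligands are named alphabetically: bipyridine before hydroxo.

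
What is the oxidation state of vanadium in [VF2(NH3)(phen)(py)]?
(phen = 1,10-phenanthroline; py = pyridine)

No counter-ion: the bracketed complex is neutral.
Ligand charges: 1×phen neutral; 2×F = -2; 1×py neutral; 1×NH3 neutral; sum -2.
V + (-2) = 0 ⇒ V is +2.

+2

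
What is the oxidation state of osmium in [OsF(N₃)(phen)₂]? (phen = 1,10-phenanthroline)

+2

No counter-ion: the bracketed complex is neutral.
Ligand charges: 1×N3 = -1; 2×phen neutral; 1×F = -1; sum -2.
Os + (-2) = 0 ⇒ Os is +2.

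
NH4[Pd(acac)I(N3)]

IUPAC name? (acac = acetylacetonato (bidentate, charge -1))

ammonium (acetylacetonato)azidoiodopalladate(II)

The 1 ammonium counter-ion carries a total charge of +1, so each complex ion is 1−.
Ligand charges: 1×iodo (-1 each), 1×azido (-1 each), 1×acetylacetonato (-1 each); total -3. So Pd + (-3) = 1−, giving Pd = +2.
Ligands are named alphabetically: acetylacetonato before azido before iodo.
The complex ion is anionic, so palladium takes the -ate form palladate(II).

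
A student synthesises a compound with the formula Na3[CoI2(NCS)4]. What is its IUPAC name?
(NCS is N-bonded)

sodium diiodotetraisothiocyanatocobaltate(III)

The 3 sodium counter-ions carry a total charge of +3, so each complex ion is 3−.
Ligand charges: 2×iodo (-1 each), 4×isothiocyanato (-1 each); total -6. So Co + (-6) = 3−, giving Co = +3.
The complex ion is anionic, so cobalt takes the -ate form cobaltate(III).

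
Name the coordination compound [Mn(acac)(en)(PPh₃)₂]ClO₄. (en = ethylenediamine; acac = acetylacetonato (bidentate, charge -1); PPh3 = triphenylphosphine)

The 1 perchlorate counter-ion carries a total charge of -1, so each complex ion is 1+.
Ligand charges: 1×ethylenediamine (neutral), 1×acetylacetonato (-1 each), 2×triphenylphosphine (neutral); total -1. So Mn + (-1) = 1+, giving Mn = +2.
Ligands are named alphabetically: acetylacetonato before ethylenediamine before triphenylphosphine.

(acetylacetonato)(ethylenediamine)bis(triphenylphosphine)manganese(II) perchlorate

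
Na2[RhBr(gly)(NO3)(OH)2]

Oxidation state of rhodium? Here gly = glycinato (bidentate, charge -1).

2 sodium outside the brackets (+1 each) → the complex ion is 2−.
Ligand charges: 2×OH = -2; 1×NO3 = -1; 1×gly = -1; 1×Br = -1; sum -5.
Rh + (-5) = 2− ⇒ Rh is +3.

+3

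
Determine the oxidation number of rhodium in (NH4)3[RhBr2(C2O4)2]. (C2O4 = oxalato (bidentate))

+3

3 ammonium outside the brackets (+1 each) → the complex ion is 3−.
Ligand charges: 2×C2O4 = -4; 2×Br = -2; sum -6.
Rh + (-6) = 3− ⇒ Rh is +3.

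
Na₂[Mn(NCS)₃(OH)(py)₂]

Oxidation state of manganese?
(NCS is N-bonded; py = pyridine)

+2

2 sodium outside the brackets (+1 each) → the complex ion is 2−.
Ligand charges: 3×NCS = -3; 1×OH = -1; 2×py neutral; sum -4.
Mn + (-4) = 2− ⇒ Mn is +2.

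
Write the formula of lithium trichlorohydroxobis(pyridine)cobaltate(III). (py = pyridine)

Li[CoCl3(OH)(py)2]

Ligands: 2 pyridine (py, neutral), 1 hydroxo (OH, -1), 3 chloro (Cl, -1). Ligand charge sum = -4.
With Co in oxidation state +3, the complex ion is [Co...]^1−.
Charge balance with lithium (+1) requires 1 complex ion per 1 lithium.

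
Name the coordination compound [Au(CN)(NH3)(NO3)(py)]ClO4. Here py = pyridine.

The 1 perchlorate counter-ion carries a total charge of -1, so each complex ion is 1+.
Ligand charges: 1×ammine (neutral), 1×nitrato (-1 each), 1×cyano (-1 each), 1×pyridine (neutral); total -2. So Au + (-2) = 1+, giving Au = +3.
Ligands are named alphabetically: ammine before cyano before nitrato before pyridine.

amminecyanonitrato(pyridine)gold(III) perchlorate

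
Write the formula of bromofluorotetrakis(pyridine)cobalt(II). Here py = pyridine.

[CoBrF(py)4]

Ligands: 4 pyridine (py, neutral), 1 bromo (Br, -1), 1 fluoro (F, -1). Ligand charge sum = -2.
With Co in oxidation state +2, the complex ion is [Co...].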